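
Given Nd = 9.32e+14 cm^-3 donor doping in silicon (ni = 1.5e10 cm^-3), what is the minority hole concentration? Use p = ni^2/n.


Step 1: Since Nd >> ni, n ≈ Nd = 9.32e+14 cm^-3
Step 2: p = ni^2 / n = (1.5e10)^2 / 9.32e+14
Step 3: p = 2.25e20 / 9.32e+14 = 2.41e+05 cm^-3

2.41e+05


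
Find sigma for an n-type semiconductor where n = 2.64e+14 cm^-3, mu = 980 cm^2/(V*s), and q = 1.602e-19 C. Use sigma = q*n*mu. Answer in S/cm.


Step 1: sigma = q * n * mu
Step 2: sigma = 1.602e-19 * 2.64e+14 * 980
Step 3: sigma = 4.145e-02 S/cm

4.145e-02


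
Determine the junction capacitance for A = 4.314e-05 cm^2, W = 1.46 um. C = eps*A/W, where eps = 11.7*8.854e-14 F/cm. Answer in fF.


Step 1: eps_Si = 11.7 * 8.854e-14 = 1.035918e-12 F/cm
Step 2: W in cm = 1.46 * 1e-4 = 1.46e-04 cm
Step 3: C = 1.035918e-12 * 4.314e-05 / 1.46e-04 = 3.060925e-13 F
Step 4: C = 306.09 fF

306.09


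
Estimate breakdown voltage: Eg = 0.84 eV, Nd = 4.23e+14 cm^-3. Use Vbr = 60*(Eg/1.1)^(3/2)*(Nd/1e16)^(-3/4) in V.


Step 1: Eg/1.1 = 0.84/1.1 = 0.763636
Step 2: (Eg/1.1)^1.5 = 0.763636^1.5 = 0.667313
Step 3: (Nd/1e16)^(-0.75) = (0.0423)^(-0.75) = 10.721233
Step 4: Vbr = 60 * 0.667313 * 10.721233 = 429.3 V

429.3


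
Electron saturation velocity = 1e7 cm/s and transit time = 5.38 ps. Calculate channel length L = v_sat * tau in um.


Step 1: tau in seconds = 5.38 ps * 1e-12 = 5.3800e-12 s
Step 2: L = v_sat * tau = 1e7 * 5.3800e-12 = 5.3800e-05 cm
Step 3: L in um = 5.3800e-05 * 1e4 = 0.538 um

0.538


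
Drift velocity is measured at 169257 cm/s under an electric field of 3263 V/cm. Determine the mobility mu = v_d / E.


Step 1: mu = v_d / E
Step 2: mu = 169257 / 3263
Step 3: mu = 51.87 cm^2/(V*s)

51.87


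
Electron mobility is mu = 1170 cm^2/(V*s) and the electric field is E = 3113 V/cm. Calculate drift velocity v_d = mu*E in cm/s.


Step 1: v_d = mu * E
Step 2: v_d = 1170 * 3113 = 3642210
Step 3: v_d = 3.64e+06 cm/s

3.64e+06


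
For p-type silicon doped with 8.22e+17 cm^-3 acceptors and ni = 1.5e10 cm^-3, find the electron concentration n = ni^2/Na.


Step 1: Majority hole concentration p ≈ Na = 8.22e+17 cm^-3
Step 2: n = ni^2 / Na = (1.5e10)^2 / 8.22e+17
Step 3: n = 2.74e+02 cm^-3

2.74e+02


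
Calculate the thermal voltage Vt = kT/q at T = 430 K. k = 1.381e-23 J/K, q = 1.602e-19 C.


Step 1: kT = 1.381e-23 * 430 = 5.9383e-21 J
Step 2: Vt = kT/q = 5.9383e-21 / 1.602e-19
Step 3: Vt = 0.03707 V

0.03707


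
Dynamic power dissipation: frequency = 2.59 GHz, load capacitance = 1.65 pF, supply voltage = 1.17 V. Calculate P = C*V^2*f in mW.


Step 1: V^2 = 1.17^2 = 1.3689 V^2
Step 2: P = C*V^2*f = 1.65e-12 F * 1.3689 * 2.59e9 Hz
Step 3: P = 5.84999415e-03 W
Step 4: P = 5.85 mW

5.85


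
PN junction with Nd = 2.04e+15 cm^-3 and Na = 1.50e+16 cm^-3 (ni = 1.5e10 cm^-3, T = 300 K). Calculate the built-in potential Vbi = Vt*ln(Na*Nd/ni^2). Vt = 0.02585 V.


Step 1: Compute Na*Nd/ni^2 = 1.50e+16 * 2.04e+15 / (1.5e10)^2 = 1.3600e+11
Step 2: ln(1.3600e+11) = 25.6359
Step 3: Vbi = 0.02585 * 25.6359 = 0.663 V

0.663


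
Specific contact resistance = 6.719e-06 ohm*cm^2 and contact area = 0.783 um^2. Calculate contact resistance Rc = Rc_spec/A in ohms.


Step 1: Convert area to cm^2: 0.783 um^2 = 7.8300e-09 cm^2
Step 2: Rc = Rc_spec / A = 6.719e-06 / 7.8300e-09
Step 3: Rc = 8.58e+02 ohms

8.58e+02


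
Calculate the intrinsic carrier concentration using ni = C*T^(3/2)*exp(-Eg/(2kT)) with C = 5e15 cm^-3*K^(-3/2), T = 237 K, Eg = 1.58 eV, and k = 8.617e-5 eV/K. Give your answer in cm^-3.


Step 1: Compute kT = 8.617e-5 * 237 = 0.02042229 eV
Step 2: Exponent = -Eg/(2kT) = -1.58/(2*0.02042229) = -38.68322
Step 3: T^(3/2) = 237^1.5 = 3648.57
Step 4: ni = 5e15 * 3648.57 * exp(-38.68322) = 2.89e+02 cm^-3

2.89e+02


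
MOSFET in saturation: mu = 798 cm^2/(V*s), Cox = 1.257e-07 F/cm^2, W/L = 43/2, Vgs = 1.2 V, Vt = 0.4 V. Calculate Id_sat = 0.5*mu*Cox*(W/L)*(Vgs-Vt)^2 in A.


Step 1: Overdrive voltage Vov = Vgs - Vt = 1.2 - 0.4 = 0.8 V
Step 2: W/L = 43/2 = 21.5
Step 3: Id = 0.5 * 798 * 1.257e-07 * 21.5 * 0.8^2
Step 4: Id = 6.90e-04 A

6.90e-04


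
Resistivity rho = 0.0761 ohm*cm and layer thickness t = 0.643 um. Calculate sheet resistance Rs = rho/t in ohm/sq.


Step 1: Convert thickness to cm: t = 0.643 um = 6.4300e-05 cm
Step 2: Rs = rho / t = 0.0761 / 6.4300e-05
Step 3: Rs = 1183.5 ohm/sq

1183.5


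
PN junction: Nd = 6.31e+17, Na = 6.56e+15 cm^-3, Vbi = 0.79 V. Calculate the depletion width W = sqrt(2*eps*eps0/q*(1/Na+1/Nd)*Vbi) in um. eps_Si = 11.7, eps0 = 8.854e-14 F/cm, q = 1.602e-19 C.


Step 1: 1/Na + 1/Nd = 1/6.56e+15 + 1/6.31e+17 = 1.54024e-16
Step 2: 2*eps*eps0/q = 2*11.7*8.854e-14/1.602e-19 = 1.293281e+07
Step 3: W^2 = 1.293281e+07 * 1.54024e-16 * 0.79 = 1.57365e-09
Step 4: W = sqrt(1.57365e-09) = 3.967e-05 cm = 0.3967 um

0.3967


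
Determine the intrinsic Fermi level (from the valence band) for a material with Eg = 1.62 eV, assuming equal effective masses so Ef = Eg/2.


Step 1: For an intrinsic semiconductor, the Fermi level sits at midgap.
Step 2: Ef = Eg / 2 = 1.62 / 2 = 0.81 eV

0.81


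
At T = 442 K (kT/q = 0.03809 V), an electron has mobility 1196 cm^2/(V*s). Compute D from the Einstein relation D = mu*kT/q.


Step 1: D = mu * (kT/q)
Step 2: D = 1196 * 0.03809
Step 3: D = 45.56 cm^2/s

45.56


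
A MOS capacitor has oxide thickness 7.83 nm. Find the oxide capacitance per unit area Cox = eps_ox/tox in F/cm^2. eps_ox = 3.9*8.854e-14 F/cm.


Step 1: eps_ox = 3.9 * 8.854e-14 = 3.45306e-13 F/cm
Step 2: tox in cm = 7.83 nm * 1e-7 = 7.8300e-07 cm
Step 3: Cox = 3.45306e-13 / 7.8300e-07 = 4.41e-07 F/cm^2

4.41e-07


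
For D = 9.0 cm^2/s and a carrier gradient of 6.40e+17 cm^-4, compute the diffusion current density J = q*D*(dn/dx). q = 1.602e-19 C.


Step 1: J = q * D * (dn/dx)
Step 2: J = 1.602e-19 * 9.0 * 6.40e+17
Step 3: J = 9.23e-01 A/cm^2

9.23e-01


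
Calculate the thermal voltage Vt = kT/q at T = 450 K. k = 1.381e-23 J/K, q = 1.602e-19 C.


Step 1: kT = 1.381e-23 * 450 = 6.2145e-21 J
Step 2: Vt = kT/q = 6.2145e-21 / 1.602e-19
Step 3: Vt = 0.03879 V

0.03879


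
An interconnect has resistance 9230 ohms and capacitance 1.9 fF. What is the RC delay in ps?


Step 1: tau = R * C
Step 2: tau = 9230 * 1.9 fF = 9230 * 1.9e-15 F
Step 3: tau = 1.7537e-11 s = 17.537 ps

17.537


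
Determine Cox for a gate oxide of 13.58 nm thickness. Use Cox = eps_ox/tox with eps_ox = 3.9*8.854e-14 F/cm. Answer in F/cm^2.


Step 1: eps_ox = 3.9 * 8.854e-14 = 3.45306e-13 F/cm
Step 2: tox in cm = 13.58 nm * 1e-7 = 1.3580e-06 cm
Step 3: Cox = 3.45306e-13 / 1.3580e-06 = 2.54e-07 F/cm^2

2.54e-07


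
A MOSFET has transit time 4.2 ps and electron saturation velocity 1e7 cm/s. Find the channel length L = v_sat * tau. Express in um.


Step 1: tau in seconds = 4.2 ps * 1e-12 = 4.2000e-12 s
Step 2: L = v_sat * tau = 1e7 * 4.2000e-12 = 4.2000e-05 cm
Step 3: L in um = 4.2000e-05 * 1e4 = 0.42 um

0.42


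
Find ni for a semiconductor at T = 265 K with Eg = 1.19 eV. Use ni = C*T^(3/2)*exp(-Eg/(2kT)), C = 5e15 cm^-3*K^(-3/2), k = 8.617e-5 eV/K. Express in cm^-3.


Step 1: Compute kT = 8.617e-5 * 265 = 0.02283505 eV
Step 2: Exponent = -Eg/(2kT) = -1.19/(2*0.02283505) = -26.05644
Step 3: T^(3/2) = 265^1.5 = 4313.89
Step 4: ni = 5e15 * 4313.89 * exp(-26.05644) = 1.04e+08 cm^-3

1.04e+08


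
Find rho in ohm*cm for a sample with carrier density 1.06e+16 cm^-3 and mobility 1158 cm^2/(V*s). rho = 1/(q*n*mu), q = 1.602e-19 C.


Step 1: sigma = q * n * mu = 1.602e-19 * 1.06e+16 * 1158 = 1.96642e+00 S/cm
Step 2: rho = 1 / sigma = 1 / 1.96642e+00 = 0.5085 ohm*cm

0.5085


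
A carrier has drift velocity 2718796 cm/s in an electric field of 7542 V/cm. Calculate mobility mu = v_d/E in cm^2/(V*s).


Step 1: mu = v_d / E
Step 2: mu = 2718796 / 7542
Step 3: mu = 360.49 cm^2/(V*s)

360.49


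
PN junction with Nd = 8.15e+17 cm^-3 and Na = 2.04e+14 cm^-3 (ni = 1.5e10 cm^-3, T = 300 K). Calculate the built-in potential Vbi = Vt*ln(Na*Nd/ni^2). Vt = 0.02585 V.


Step 1: Compute Na*Nd/ni^2 = 2.04e+14 * 8.15e+17 / (1.5e10)^2 = 7.3893e+11
Step 2: ln(7.3893e+11) = 27.3285
Step 3: Vbi = 0.02585 * 27.3285 = 0.706 V

0.706


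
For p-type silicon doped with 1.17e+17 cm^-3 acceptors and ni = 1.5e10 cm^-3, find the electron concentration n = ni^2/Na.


Step 1: Majority hole concentration p ≈ Na = 1.17e+17 cm^-3
Step 2: n = ni^2 / Na = (1.5e10)^2 / 1.17e+17
Step 3: n = 1.92e+03 cm^-3

1.92e+03


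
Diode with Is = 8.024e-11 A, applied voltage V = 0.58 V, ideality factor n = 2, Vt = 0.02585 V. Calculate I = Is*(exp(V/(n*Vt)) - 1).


Step 1: V/(n*Vt) = 0.58/(2*0.02585) = 11.2186
Step 2: exp(11.2186) = 7.4503e+04
Step 3: I = 8.024e-11 * (7.4503e+04 - 1) = 5.98e-06 A

5.98e-06


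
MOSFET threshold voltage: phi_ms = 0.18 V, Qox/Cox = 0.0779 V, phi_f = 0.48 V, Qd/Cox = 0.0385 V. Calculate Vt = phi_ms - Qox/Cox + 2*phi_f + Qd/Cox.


Step 1: Vt = phi_ms - Qox/Cox + 2*phi_f + Qd/Cox
Step 2: Vt = 0.18 - 0.0779 + 2*0.48 + 0.0385
Step 3: Vt = 0.18 - 0.0779 + 0.96 + 0.0385
Step 4: Vt = 1.1006 V

1.1006


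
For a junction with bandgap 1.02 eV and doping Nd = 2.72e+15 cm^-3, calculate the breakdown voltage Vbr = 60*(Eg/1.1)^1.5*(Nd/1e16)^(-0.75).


Step 1: Eg/1.1 = 1.02/1.1 = 0.927273
Step 2: (Eg/1.1)^1.5 = 0.927273^1.5 = 0.892918
Step 3: (Nd/1e16)^(-0.75) = (0.272)^(-0.75) = 2.655054
Step 4: Vbr = 60 * 0.892918 * 2.655054 = 142.2 V

142.2


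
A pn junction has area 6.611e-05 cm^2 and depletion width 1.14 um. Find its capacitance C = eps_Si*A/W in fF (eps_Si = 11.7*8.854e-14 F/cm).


Step 1: eps_Si = 11.7 * 8.854e-14 = 1.035918e-12 F/cm
Step 2: W in cm = 1.14 * 1e-4 = 1.14e-04 cm
Step 3: C = 1.035918e-12 * 6.611e-05 / 1.14e-04 = 6.007416e-13 F
Step 4: C = 600.74 fF

600.74


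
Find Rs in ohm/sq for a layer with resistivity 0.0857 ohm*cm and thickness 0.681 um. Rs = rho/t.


Step 1: Convert thickness to cm: t = 0.681 um = 6.8100e-05 cm
Step 2: Rs = rho / t = 0.0857 / 6.8100e-05
Step 3: Rs = 1258.4 ohm/sq

1258.4


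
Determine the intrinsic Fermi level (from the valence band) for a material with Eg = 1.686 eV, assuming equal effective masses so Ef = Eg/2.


Step 1: For an intrinsic semiconductor, the Fermi level sits at midgap.
Step 2: Ef = Eg / 2 = 1.686 / 2 = 0.843 eV

0.843


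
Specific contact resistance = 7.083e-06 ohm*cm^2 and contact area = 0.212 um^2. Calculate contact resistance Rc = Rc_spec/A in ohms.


Step 1: Convert area to cm^2: 0.212 um^2 = 2.1200e-09 cm^2
Step 2: Rc = Rc_spec / A = 7.083e-06 / 2.1200e-09
Step 3: Rc = 3.34e+03 ohms

3.34e+03


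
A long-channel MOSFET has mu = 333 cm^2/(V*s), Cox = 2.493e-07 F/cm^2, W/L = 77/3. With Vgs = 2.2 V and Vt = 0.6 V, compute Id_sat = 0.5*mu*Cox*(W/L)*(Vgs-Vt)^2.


Step 1: Overdrive voltage Vov = Vgs - Vt = 2.2 - 0.6 = 1.6 V
Step 2: W/L = 77/3 = 25.6667
Step 3: Id = 0.5 * 333 * 2.493e-07 * 25.6667 * 1.6^2
Step 4: Id = 2.73e-03 A

2.73e-03


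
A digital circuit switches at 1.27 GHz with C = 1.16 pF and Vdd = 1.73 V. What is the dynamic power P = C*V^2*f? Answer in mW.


Step 1: V^2 = 1.73^2 = 2.9929 V^2
Step 2: P = C*V^2*f = 1.16e-12 F * 2.9929 * 1.27e9 Hz
Step 3: P = 4.40914028e-03 W
Step 4: P = 4.409 mW

4.409


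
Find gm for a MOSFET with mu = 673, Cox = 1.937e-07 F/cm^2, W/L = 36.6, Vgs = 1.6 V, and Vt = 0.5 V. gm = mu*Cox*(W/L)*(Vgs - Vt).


Step 1: Vov = Vgs - Vt = 1.6 - 0.5 = 1.1 V
Step 2: gm = mu * Cox * (W/L) * Vov
Step 3: gm = 673 * 1.937e-07 * 36.6 * 1.1 = 5.25e-03 S

5.25e-03


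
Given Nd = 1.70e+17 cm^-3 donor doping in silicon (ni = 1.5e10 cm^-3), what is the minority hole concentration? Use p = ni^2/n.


Step 1: Since Nd >> ni, n ≈ Nd = 1.70e+17 cm^-3
Step 2: p = ni^2 / n = (1.5e10)^2 / 1.70e+17
Step 3: p = 2.25e20 / 1.70e+17 = 1.32e+03 cm^-3

1.32e+03


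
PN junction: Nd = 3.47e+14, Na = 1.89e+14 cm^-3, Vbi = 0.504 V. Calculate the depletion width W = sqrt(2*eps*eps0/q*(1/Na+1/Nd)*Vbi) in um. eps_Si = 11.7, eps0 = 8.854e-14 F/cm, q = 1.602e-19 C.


Step 1: 1/Na + 1/Nd = 1/1.89e+14 + 1/3.47e+14 = 8.17285e-15
Step 2: 2*eps*eps0/q = 2*11.7*8.854e-14/1.602e-19 = 1.293281e+07
Step 3: W^2 = 1.293281e+07 * 8.17285e-15 * 0.504 = 5.32717e-08
Step 4: W = sqrt(5.32717e-08) = 2.308e-04 cm = 2.308 um

2.308


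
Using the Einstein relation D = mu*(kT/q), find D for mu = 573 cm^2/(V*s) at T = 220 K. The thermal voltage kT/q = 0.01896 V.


Step 1: D = mu * (kT/q)
Step 2: D = 573 * 0.01896
Step 3: D = 10.86 cm^2/s

10.86


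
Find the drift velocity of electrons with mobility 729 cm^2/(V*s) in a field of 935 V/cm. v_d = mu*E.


Step 1: v_d = mu * E
Step 2: v_d = 729 * 935 = 681615
Step 3: v_d = 6.82e+05 cm/s

6.82e+05


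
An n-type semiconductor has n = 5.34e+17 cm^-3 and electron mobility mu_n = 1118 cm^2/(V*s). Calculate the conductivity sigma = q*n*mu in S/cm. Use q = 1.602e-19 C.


Step 1: sigma = q * n * mu
Step 2: sigma = 1.602e-19 * 5.34e+17 * 1118
Step 3: sigma = 9.564e+01 S/cm

9.564e+01


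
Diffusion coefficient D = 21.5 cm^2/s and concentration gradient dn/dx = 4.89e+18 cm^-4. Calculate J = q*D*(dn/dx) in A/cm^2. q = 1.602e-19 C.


Step 1: J = q * D * (dn/dx)
Step 2: J = 1.602e-19 * 21.5 * 4.89e+18
Step 3: J = 1.68e+01 A/cm^2

1.68e+01


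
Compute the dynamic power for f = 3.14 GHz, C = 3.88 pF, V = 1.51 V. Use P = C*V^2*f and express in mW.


Step 1: V^2 = 1.51^2 = 2.2801 V^2
Step 2: P = C*V^2*f = 3.88e-12 F * 2.2801 * 3.14e9 Hz
Step 3: P = 2.777891432e-02 W
Step 4: P = 27.779 mW

27.779


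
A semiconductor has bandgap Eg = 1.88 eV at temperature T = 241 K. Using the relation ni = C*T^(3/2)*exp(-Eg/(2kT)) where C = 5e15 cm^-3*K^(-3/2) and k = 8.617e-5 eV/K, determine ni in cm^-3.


Step 1: Compute kT = 8.617e-5 * 241 = 0.02076697 eV
Step 2: Exponent = -Eg/(2kT) = -1.88/(2*0.02076697) = -45.26419
Step 3: T^(3/2) = 241^1.5 = 3741.33
Step 4: ni = 5e15 * 3741.33 * exp(-45.26419) = 4.11e-01 cm^-3

4.11e-01


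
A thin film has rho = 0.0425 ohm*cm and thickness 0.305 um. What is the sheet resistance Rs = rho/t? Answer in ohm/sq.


Step 1: Convert thickness to cm: t = 0.305 um = 3.0500e-05 cm
Step 2: Rs = rho / t = 0.0425 / 3.0500e-05
Step 3: Rs = 1393.4 ohm/sq

1393.4


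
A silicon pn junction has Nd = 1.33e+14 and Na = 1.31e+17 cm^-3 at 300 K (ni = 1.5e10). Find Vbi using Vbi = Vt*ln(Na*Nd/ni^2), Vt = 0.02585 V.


Step 1: Compute Na*Nd/ni^2 = 1.31e+17 * 1.33e+14 / (1.5e10)^2 = 7.7436e+10
Step 2: ln(7.7436e+10) = 25.0727
Step 3: Vbi = 0.02585 * 25.0727 = 0.648 V

0.648


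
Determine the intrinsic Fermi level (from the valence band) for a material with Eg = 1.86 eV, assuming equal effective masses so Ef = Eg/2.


Step 1: For an intrinsic semiconductor, the Fermi level sits at midgap.
Step 2: Ef = Eg / 2 = 1.86 / 2 = 0.93 eV

0.93


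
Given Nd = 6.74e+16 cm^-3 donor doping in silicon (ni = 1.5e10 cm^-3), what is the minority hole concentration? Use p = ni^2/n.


Step 1: Since Nd >> ni, n ≈ Nd = 6.74e+16 cm^-3
Step 2: p = ni^2 / n = (1.5e10)^2 / 6.74e+16
Step 3: p = 2.25e20 / 6.74e+16 = 3.34e+03 cm^-3

3.34e+03


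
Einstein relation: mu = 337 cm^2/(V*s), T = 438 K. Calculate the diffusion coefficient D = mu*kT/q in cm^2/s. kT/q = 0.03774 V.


Step 1: D = mu * (kT/q)
Step 2: D = 337 * 0.03774
Step 3: D = 12.72 cm^2/s

12.72


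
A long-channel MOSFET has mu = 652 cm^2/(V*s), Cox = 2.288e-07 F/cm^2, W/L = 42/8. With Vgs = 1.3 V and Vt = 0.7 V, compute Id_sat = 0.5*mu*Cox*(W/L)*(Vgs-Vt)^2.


Step 1: Overdrive voltage Vov = Vgs - Vt = 1.3 - 0.7 = 0.6 V
Step 2: W/L = 42/8 = 5.25
Step 3: Id = 0.5 * 652 * 2.288e-07 * 5.25 * 0.6^2
Step 4: Id = 1.41e-04 A

1.41e-04


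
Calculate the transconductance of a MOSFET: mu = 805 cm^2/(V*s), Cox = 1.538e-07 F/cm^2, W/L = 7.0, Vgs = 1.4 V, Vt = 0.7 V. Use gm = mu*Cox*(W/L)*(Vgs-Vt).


Step 1: Vov = Vgs - Vt = 1.4 - 0.7 = 0.7 V
Step 2: gm = mu * Cox * (W/L) * Vov
Step 3: gm = 805 * 1.538e-07 * 7.0 * 0.7 = 6.07e-04 S

6.07e-04


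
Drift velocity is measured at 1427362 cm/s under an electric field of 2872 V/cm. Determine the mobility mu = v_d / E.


Step 1: mu = v_d / E
Step 2: mu = 1427362 / 2872
Step 3: mu = 496.99 cm^2/(V*s)

496.99


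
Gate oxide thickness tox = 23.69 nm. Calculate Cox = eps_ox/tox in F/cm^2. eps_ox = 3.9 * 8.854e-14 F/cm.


Step 1: eps_ox = 3.9 * 8.854e-14 = 3.45306e-13 F/cm
Step 2: tox in cm = 23.69 nm * 1e-7 = 2.3690e-06 cm
Step 3: Cox = 3.45306e-13 / 2.3690e-06 = 1.46e-07 F/cm^2

1.46e-07


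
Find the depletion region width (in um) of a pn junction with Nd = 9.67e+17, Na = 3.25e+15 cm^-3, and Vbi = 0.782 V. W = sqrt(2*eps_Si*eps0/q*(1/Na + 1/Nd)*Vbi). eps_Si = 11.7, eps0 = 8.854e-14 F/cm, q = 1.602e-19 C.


Step 1: 1/Na + 1/Nd = 1/3.25e+15 + 1/9.67e+17 = 3.08726e-16
Step 2: 2*eps*eps0/q = 2*11.7*8.854e-14/1.602e-19 = 1.293281e+07
Step 3: W^2 = 1.293281e+07 * 3.08726e-16 * 0.782 = 3.12229e-09
Step 4: W = sqrt(3.12229e-09) = 5.588e-05 cm = 0.5588 um

0.5588


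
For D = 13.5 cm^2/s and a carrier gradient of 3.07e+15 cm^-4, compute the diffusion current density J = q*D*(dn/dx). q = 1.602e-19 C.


Step 1: J = q * D * (dn/dx)
Step 2: J = 1.602e-19 * 13.5 * 3.07e+15
Step 3: J = 6.64e-03 A/cm^2

6.64e-03


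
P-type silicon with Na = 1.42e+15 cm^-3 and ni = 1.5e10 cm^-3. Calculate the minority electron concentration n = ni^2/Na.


Step 1: Majority hole concentration p ≈ Na = 1.42e+15 cm^-3
Step 2: n = ni^2 / Na = (1.5e10)^2 / 1.42e+15
Step 3: n = 1.58e+05 cm^-3

1.58e+05


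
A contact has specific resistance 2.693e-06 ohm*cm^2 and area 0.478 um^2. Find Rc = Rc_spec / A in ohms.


Step 1: Convert area to cm^2: 0.478 um^2 = 4.7800e-09 cm^2
Step 2: Rc = Rc_spec / A = 2.693e-06 / 4.7800e-09
Step 3: Rc = 5.63e+02 ohms

5.63e+02


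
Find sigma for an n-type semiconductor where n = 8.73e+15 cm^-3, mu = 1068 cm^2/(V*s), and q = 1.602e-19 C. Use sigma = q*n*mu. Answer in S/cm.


Step 1: sigma = q * n * mu
Step 2: sigma = 1.602e-19 * 8.73e+15 * 1068
Step 3: sigma = 1.494e+00 S/cm

1.494e+00


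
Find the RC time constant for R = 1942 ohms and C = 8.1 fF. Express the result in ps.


Step 1: tau = R * C
Step 2: tau = 1942 * 8.1 fF = 1942 * 8.1e-15 F
Step 3: tau = 1.57302e-11 s = 15.7302 ps

15.7302


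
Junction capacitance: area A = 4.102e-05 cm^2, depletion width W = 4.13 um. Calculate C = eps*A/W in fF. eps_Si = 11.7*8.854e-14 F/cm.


Step 1: eps_Si = 11.7 * 8.854e-14 = 1.035918e-12 F/cm
Step 2: W in cm = 4.13 * 1e-4 = 4.13e-04 cm
Step 3: C = 1.035918e-12 * 4.102e-05 / 4.13e-04 = 1.028895e-13 F
Step 4: C = 102.89 fF

102.89


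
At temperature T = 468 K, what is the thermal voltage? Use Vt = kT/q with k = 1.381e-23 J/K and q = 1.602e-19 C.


Step 1: kT = 1.381e-23 * 468 = 6.46308e-21 J
Step 2: Vt = kT/q = 6.46308e-21 / 1.602e-19
Step 3: Vt = 0.04034 V

0.04034


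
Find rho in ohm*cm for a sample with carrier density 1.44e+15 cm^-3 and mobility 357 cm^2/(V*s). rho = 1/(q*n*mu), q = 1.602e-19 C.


Step 1: sigma = q * n * mu = 1.602e-19 * 1.44e+15 * 357 = 8.23556e-02 S/cm
Step 2: rho = 1 / sigma = 1 / 8.23556e-02 = 12.14 ohm*cm

12.14


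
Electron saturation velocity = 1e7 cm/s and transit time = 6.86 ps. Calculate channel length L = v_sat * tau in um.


Step 1: tau in seconds = 6.86 ps * 1e-12 = 6.8600e-12 s
Step 2: L = v_sat * tau = 1e7 * 6.8600e-12 = 6.8600e-05 cm
Step 3: L in um = 6.8600e-05 * 1e4 = 0.686 um

0.686


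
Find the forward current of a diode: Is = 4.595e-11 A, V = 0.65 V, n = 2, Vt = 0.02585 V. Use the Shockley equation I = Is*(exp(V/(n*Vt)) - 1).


Step 1: V/(n*Vt) = 0.65/(2*0.02585) = 12.5725
Step 2: exp(12.5725) = 2.8851e+05
Step 3: I = 4.595e-11 * (2.8851e+05 - 1) = 1.33e-05 A

1.33e-05


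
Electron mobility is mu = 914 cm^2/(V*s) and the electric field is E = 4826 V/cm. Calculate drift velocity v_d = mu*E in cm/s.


Step 1: v_d = mu * E
Step 2: v_d = 914 * 4826 = 4410964
Step 3: v_d = 4.41e+06 cm/s

4.41e+06


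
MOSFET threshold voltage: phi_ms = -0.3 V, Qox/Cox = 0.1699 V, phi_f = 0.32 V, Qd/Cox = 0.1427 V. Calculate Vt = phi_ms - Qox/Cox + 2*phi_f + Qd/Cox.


Step 1: Vt = phi_ms - Qox/Cox + 2*phi_f + Qd/Cox
Step 2: Vt = -0.3 - 0.1699 + 2*0.32 + 0.1427
Step 3: Vt = -0.3 - 0.1699 + 0.64 + 0.1427
Step 4: Vt = 0.3128 V

0.3128


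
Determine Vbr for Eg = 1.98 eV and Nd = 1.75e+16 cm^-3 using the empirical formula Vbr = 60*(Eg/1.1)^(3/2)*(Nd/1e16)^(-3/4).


Step 1: Eg/1.1 = 1.98/1.1 = 1.800000
Step 2: (Eg/1.1)^1.5 = 1.800000^1.5 = 2.414953
Step 3: (Nd/1e16)^(-0.75) = (1.75)^(-0.75) = 0.657236
Step 4: Vbr = 60 * 2.414953 * 0.657236 = 95.2 V

95.2


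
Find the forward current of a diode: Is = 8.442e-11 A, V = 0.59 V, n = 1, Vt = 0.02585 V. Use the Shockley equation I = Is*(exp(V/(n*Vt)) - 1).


Step 1: V/(n*Vt) = 0.59/(1*0.02585) = 22.8240
Step 2: exp(22.8240) = 8.1722e+09
Step 3: I = 8.442e-11 * (8.1722e+09 - 1) = 6.90e-01 A

6.90e-01


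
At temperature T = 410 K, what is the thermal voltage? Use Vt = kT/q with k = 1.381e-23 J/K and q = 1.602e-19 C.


Step 1: kT = 1.381e-23 * 410 = 5.6621e-21 J
Step 2: Vt = kT/q = 5.6621e-21 / 1.602e-19
Step 3: Vt = 0.03534 V

0.03534


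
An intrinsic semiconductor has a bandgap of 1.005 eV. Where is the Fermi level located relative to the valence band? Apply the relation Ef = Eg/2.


Step 1: For an intrinsic semiconductor, the Fermi level sits at midgap.
Step 2: Ef = Eg / 2 = 1.005 / 2 = 0.5025 eV

0.5025


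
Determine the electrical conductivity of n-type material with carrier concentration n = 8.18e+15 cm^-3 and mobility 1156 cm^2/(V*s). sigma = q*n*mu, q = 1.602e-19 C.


Step 1: sigma = q * n * mu
Step 2: sigma = 1.602e-19 * 8.18e+15 * 1156
Step 3: sigma = 1.515e+00 S/cm

1.515e+00


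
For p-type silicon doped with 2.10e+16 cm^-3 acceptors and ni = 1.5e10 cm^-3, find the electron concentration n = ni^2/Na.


Step 1: Majority hole concentration p ≈ Na = 2.10e+16 cm^-3
Step 2: n = ni^2 / Na = (1.5e10)^2 / 2.10e+16
Step 3: n = 1.07e+04 cm^-3

1.07e+04


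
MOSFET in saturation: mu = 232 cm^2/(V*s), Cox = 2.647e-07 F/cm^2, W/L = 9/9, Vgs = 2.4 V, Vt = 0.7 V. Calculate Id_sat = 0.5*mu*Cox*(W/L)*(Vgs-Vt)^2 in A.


Step 1: Overdrive voltage Vov = Vgs - Vt = 2.4 - 0.7 = 1.7 V
Step 2: W/L = 9/9 = 1
Step 3: Id = 0.5 * 232 * 2.647e-07 * 1 * 1.7^2
Step 4: Id = 8.87e-05 A

8.87e-05


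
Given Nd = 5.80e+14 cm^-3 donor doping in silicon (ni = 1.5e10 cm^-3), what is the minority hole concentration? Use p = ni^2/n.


Step 1: Since Nd >> ni, n ≈ Nd = 5.80e+14 cm^-3
Step 2: p = ni^2 / n = (1.5e10)^2 / 5.80e+14
Step 3: p = 2.25e20 / 5.80e+14 = 3.88e+05 cm^-3

3.88e+05


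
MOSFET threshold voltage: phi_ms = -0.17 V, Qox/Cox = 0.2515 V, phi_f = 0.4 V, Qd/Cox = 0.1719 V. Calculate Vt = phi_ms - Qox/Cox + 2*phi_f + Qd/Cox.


Step 1: Vt = phi_ms - Qox/Cox + 2*phi_f + Qd/Cox
Step 2: Vt = -0.17 - 0.2515 + 2*0.4 + 0.1719
Step 3: Vt = -0.17 - 0.2515 + 0.8 + 0.1719
Step 4: Vt = 0.5504 V

0.5504


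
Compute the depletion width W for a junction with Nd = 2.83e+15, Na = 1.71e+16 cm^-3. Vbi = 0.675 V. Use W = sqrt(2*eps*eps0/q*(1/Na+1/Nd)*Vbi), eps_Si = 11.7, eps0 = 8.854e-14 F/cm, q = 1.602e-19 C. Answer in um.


Step 1: 1/Na + 1/Nd = 1/1.71e+16 + 1/2.83e+15 = 4.11836e-16
Step 2: 2*eps*eps0/q = 2*11.7*8.854e-14/1.602e-19 = 1.293281e+07
Step 3: W^2 = 1.293281e+07 * 4.11836e-16 * 0.675 = 3.59518e-09
Step 4: W = sqrt(3.59518e-09) = 5.996e-05 cm = 0.5996 um

0.5996


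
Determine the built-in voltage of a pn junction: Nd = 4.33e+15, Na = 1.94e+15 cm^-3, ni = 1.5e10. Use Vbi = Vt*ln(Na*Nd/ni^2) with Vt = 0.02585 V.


Step 1: Compute Na*Nd/ni^2 = 1.94e+15 * 4.33e+15 / (1.5e10)^2 = 3.7334e+10
Step 2: ln(3.7334e+10) = 24.3432
Step 3: Vbi = 0.02585 * 24.3432 = 0.629 V

0.629


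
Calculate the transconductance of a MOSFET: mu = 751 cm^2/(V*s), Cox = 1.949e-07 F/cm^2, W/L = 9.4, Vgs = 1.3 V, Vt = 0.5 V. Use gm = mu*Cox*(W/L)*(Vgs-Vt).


Step 1: Vov = Vgs - Vt = 1.3 - 0.5 = 0.8 V
Step 2: gm = mu * Cox * (W/L) * Vov
Step 3: gm = 751 * 1.949e-07 * 9.4 * 0.8 = 1.10e-03 S

1.10e-03


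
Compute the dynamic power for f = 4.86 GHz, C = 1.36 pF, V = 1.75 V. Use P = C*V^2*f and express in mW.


Step 1: V^2 = 1.75^2 = 3.0625 V^2
Step 2: P = C*V^2*f = 1.36e-12 F * 3.0625 * 4.86e9 Hz
Step 3: P = 2.02419e-02 W
Step 4: P = 20.242 mW

20.242


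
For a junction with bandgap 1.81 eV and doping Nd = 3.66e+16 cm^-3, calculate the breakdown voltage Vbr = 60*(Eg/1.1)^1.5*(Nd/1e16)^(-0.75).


Step 1: Eg/1.1 = 1.81/1.1 = 1.645455
Step 2: (Eg/1.1)^1.5 = 1.645455^1.5 = 2.110712
Step 3: (Nd/1e16)^(-0.75) = (3.66)^(-0.75) = 0.377911
Step 4: Vbr = 60 * 2.110712 * 0.377911 = 47.9 V

47.9


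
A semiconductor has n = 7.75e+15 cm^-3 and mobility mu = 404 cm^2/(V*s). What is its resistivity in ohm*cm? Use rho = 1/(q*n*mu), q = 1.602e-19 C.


Step 1: sigma = q * n * mu = 1.602e-19 * 7.75e+15 * 404 = 5.01586e-01 S/cm
Step 2: rho = 1 / sigma = 1 / 5.01586e-01 = 1.994 ohm*cm

1.994


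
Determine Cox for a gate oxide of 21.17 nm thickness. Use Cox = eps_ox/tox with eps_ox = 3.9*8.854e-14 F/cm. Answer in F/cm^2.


Step 1: eps_ox = 3.9 * 8.854e-14 = 3.45306e-13 F/cm
Step 2: tox in cm = 21.17 nm * 1e-7 = 2.1170e-06 cm
Step 3: Cox = 3.45306e-13 / 2.1170e-06 = 1.63e-07 F/cm^2

1.63e-07


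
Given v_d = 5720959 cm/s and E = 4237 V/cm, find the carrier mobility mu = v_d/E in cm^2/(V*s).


Step 1: mu = v_d / E
Step 2: mu = 5720959 / 4237
Step 3: mu = 1350.24 cm^2/(V*s)

1350.24


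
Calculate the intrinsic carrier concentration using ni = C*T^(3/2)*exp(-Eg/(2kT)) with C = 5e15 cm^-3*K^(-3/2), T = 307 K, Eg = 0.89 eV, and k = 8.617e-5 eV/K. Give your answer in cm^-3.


Step 1: Compute kT = 8.617e-5 * 307 = 0.02645419 eV
Step 2: Exponent = -Eg/(2kT) = -0.89/(2*0.02645419) = -16.82153
Step 3: T^(3/2) = 307^1.5 = 5379.07
Step 4: ni = 5e15 * 5379.07 * exp(-16.82153) = 1.33e+12 cm^-3

1.33e+12


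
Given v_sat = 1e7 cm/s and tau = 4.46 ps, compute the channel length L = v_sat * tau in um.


Step 1: tau in seconds = 4.46 ps * 1e-12 = 4.4600e-12 s
Step 2: L = v_sat * tau = 1e7 * 4.4600e-12 = 4.4600e-05 cm
Step 3: L in um = 4.4600e-05 * 1e4 = 0.446 um

0.446


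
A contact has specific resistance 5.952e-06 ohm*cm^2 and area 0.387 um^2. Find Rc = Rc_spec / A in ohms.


Step 1: Convert area to cm^2: 0.387 um^2 = 3.8700e-09 cm^2
Step 2: Rc = Rc_spec / A = 5.952e-06 / 3.8700e-09
Step 3: Rc = 1.54e+03 ohms

1.54e+03


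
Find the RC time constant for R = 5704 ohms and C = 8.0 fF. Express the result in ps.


Step 1: tau = R * C
Step 2: tau = 5704 * 8.0 fF = 5704 * 8.0e-15 F
Step 3: tau = 4.5632e-11 s = 45.632 ps

45.632


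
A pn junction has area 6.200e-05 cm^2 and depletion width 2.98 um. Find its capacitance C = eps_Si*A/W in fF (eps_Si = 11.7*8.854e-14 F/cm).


Step 1: eps_Si = 11.7 * 8.854e-14 = 1.035918e-12 F/cm
Step 2: W in cm = 2.98 * 1e-4 = 2.98e-04 cm
Step 3: C = 1.035918e-12 * 6.200e-05 / 2.98e-04 = 2.155266e-13 F
Step 4: C = 215.53 fF

215.53


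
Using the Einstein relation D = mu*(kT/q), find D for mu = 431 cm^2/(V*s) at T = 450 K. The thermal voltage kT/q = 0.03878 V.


Step 1: D = mu * (kT/q)
Step 2: D = 431 * 0.03878
Step 3: D = 16.71 cm^2/s

16.71


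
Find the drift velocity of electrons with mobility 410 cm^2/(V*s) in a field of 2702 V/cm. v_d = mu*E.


Step 1: v_d = mu * E
Step 2: v_d = 410 * 2702 = 1107820
Step 3: v_d = 1.11e+06 cm/s

1.11e+06


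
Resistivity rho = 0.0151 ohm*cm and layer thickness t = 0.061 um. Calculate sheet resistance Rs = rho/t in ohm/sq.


Step 1: Convert thickness to cm: t = 0.061 um = 6.1000e-06 cm
Step 2: Rs = rho / t = 0.0151 / 6.1000e-06
Step 3: Rs = 2475.4 ohm/sq

2475.4


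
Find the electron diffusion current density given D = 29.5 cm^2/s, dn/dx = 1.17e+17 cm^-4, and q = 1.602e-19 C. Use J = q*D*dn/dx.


Step 1: J = q * D * (dn/dx)
Step 2: J = 1.602e-19 * 29.5 * 1.17e+17
Step 3: J = 5.53e-01 A/cm^2

5.53e-01


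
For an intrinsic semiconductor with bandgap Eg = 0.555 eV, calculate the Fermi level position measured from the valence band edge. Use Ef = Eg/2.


Step 1: For an intrinsic semiconductor, the Fermi level sits at midgap.
Step 2: Ef = Eg / 2 = 0.555 / 2 = 0.2775 eV

0.2775


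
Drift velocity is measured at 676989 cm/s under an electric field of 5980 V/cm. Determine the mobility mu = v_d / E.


Step 1: mu = v_d / E
Step 2: mu = 676989 / 5980
Step 3: mu = 113.21 cm^2/(V*s)

113.21


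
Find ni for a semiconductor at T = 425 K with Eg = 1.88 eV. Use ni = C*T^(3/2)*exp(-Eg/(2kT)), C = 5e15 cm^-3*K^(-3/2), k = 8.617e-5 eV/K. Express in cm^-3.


Step 1: Compute kT = 8.617e-5 * 425 = 0.03662225 eV
Step 2: Exponent = -Eg/(2kT) = -1.88/(2*0.03662225) = -25.66746
Step 3: T^(3/2) = 425^1.5 = 8761.60
Step 4: ni = 5e15 * 8761.60 * exp(-25.66746) = 3.12e+08 cm^-3

3.12e+08


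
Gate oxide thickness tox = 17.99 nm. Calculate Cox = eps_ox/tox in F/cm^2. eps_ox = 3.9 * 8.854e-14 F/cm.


Step 1: eps_ox = 3.9 * 8.854e-14 = 3.45306e-13 F/cm
Step 2: tox in cm = 17.99 nm * 1e-7 = 1.7990e-06 cm
Step 3: Cox = 3.45306e-13 / 1.7990e-06 = 1.92e-07 F/cm^2

1.92e-07


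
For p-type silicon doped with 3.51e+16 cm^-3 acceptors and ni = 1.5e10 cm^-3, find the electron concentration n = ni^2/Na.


Step 1: Majority hole concentration p ≈ Na = 3.51e+16 cm^-3
Step 2: n = ni^2 / Na = (1.5e10)^2 / 3.51e+16
Step 3: n = 6.41e+03 cm^-3

6.41e+03


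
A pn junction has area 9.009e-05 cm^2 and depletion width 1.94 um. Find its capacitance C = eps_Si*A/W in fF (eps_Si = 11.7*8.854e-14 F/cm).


Step 1: eps_Si = 11.7 * 8.854e-14 = 1.035918e-12 F/cm
Step 2: W in cm = 1.94 * 1e-4 = 1.94e-04 cm
Step 3: C = 1.035918e-12 * 9.009e-05 / 1.94e-04 = 4.810611e-13 F
Step 4: C = 481.06 fF

481.06


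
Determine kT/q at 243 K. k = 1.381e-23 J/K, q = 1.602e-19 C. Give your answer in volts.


Step 1: kT = 1.381e-23 * 243 = 3.35583e-21 J
Step 2: Vt = kT/q = 3.35583e-21 / 1.602e-19
Step 3: Vt = 0.02095 V

0.02095


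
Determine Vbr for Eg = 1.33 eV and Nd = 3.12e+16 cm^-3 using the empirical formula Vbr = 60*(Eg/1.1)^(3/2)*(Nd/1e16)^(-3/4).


Step 1: Eg/1.1 = 1.33/1.1 = 1.209091
Step 2: (Eg/1.1)^1.5 = 1.209091^1.5 = 1.329500
Step 3: (Nd/1e16)^(-0.75) = (3.12)^(-0.75) = 0.425975
Step 4: Vbr = 60 * 1.329500 * 0.425975 = 34.0 V

34.0


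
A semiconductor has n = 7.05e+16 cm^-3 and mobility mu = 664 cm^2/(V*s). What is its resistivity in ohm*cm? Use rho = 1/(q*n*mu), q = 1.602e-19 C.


Step 1: sigma = q * n * mu = 1.602e-19 * 7.05e+16 * 664 = 7.49928e+00 S/cm
Step 2: rho = 1 / sigma = 1 / 7.49928e+00 = 0.1333 ohm*cm

0.1333


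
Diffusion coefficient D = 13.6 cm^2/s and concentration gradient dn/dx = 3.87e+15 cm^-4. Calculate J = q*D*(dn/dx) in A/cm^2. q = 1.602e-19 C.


Step 1: J = q * D * (dn/dx)
Step 2: J = 1.602e-19 * 13.6 * 3.87e+15
Step 3: J = 8.43e-03 A/cm^2

8.43e-03


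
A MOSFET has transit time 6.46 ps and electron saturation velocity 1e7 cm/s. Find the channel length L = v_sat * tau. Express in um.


Step 1: tau in seconds = 6.46 ps * 1e-12 = 6.4600e-12 s
Step 2: L = v_sat * tau = 1e7 * 6.4600e-12 = 6.4600e-05 cm
Step 3: L in um = 6.4600e-05 * 1e4 = 0.646 um

0.646


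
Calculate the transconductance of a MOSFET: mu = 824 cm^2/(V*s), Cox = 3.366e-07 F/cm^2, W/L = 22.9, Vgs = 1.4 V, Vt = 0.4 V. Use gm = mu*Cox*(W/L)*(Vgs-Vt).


Step 1: Vov = Vgs - Vt = 1.4 - 0.4 = 1.0 V
Step 2: gm = mu * Cox * (W/L) * Vov
Step 3: gm = 824 * 3.366e-07 * 22.9 * 1.0 = 6.35e-03 S

6.35e-03


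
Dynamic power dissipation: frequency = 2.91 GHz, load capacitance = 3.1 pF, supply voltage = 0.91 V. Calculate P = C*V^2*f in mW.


Step 1: V^2 = 0.91^2 = 0.8281 V^2
Step 2: P = C*V^2*f = 3.1e-12 F * 0.8281 * 2.91e9 Hz
Step 3: P = 7.4702901e-03 W
Step 4: P = 7.47 mW

7.47


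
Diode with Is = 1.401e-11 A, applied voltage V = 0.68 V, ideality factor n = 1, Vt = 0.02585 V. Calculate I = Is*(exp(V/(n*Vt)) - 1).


Step 1: V/(n*Vt) = 0.68/(1*0.02585) = 26.3056
Step 2: exp(26.3056) = 2.6569e+11
Step 3: I = 1.401e-11 * (2.6569e+11 - 1) = 3.72e+00 A

3.72e+00


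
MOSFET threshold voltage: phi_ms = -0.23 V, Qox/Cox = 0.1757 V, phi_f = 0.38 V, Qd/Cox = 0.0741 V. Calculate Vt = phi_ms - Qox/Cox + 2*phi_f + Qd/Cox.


Step 1: Vt = phi_ms - Qox/Cox + 2*phi_f + Qd/Cox
Step 2: Vt = -0.23 - 0.1757 + 2*0.38 + 0.0741
Step 3: Vt = -0.23 - 0.1757 + 0.76 + 0.0741
Step 4: Vt = 0.4284 V

0.4284


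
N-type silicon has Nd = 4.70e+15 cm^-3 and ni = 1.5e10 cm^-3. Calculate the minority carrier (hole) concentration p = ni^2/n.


Step 1: Since Nd >> ni, n ≈ Nd = 4.70e+15 cm^-3
Step 2: p = ni^2 / n = (1.5e10)^2 / 4.70e+15
Step 3: p = 2.25e20 / 4.70e+15 = 4.79e+04 cm^-3

4.79e+04


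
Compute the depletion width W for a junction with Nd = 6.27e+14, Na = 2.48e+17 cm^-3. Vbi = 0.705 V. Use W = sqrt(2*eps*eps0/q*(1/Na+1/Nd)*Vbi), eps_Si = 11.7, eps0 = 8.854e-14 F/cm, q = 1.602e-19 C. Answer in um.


Step 1: 1/Na + 1/Nd = 1/2.48e+17 + 1/6.27e+14 = 1.59893e-15
Step 2: 2*eps*eps0/q = 2*11.7*8.854e-14/1.602e-19 = 1.293281e+07
Step 3: W^2 = 1.293281e+07 * 1.59893e-15 * 0.705 = 1.45785e-08
Step 4: W = sqrt(1.45785e-08) = 1.207e-04 cm = 1.207 um

1.207


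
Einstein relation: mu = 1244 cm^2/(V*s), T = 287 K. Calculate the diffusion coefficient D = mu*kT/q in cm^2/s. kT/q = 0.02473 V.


Step 1: D = mu * (kT/q)
Step 2: D = 1244 * 0.02473
Step 3: D = 30.76 cm^2/s

30.76


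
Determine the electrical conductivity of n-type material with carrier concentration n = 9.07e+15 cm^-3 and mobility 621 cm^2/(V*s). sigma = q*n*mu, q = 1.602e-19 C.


Step 1: sigma = q * n * mu
Step 2: sigma = 1.602e-19 * 9.07e+15 * 621
Step 3: sigma = 9.023e-01 S/cm

9.023e-01


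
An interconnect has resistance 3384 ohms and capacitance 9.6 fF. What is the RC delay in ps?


Step 1: tau = R * C
Step 2: tau = 3384 * 9.6 fF = 3384 * 9.6e-15 F
Step 3: tau = 3.24864e-11 s = 32.4864 ps

32.4864


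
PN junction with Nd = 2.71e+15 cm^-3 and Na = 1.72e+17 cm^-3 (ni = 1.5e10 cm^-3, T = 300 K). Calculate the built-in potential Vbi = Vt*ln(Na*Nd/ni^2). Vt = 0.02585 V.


Step 1: Compute Na*Nd/ni^2 = 1.72e+17 * 2.71e+15 / (1.5e10)^2 = 2.0716e+12
Step 2: ln(2.0716e+12) = 28.3593
Step 3: Vbi = 0.02585 * 28.3593 = 0.733 V

0.733


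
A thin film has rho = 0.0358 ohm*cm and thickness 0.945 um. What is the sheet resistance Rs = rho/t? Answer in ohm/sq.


Step 1: Convert thickness to cm: t = 0.945 um = 9.4500e-05 cm
Step 2: Rs = rho / t = 0.0358 / 9.4500e-05
Step 3: Rs = 378.8 ohm/sq

378.8


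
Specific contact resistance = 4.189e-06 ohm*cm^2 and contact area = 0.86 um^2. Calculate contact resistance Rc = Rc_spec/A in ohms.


Step 1: Convert area to cm^2: 0.86 um^2 = 8.6000e-09 cm^2
Step 2: Rc = Rc_spec / A = 4.189e-06 / 8.6000e-09
Step 3: Rc = 4.87e+02 ohms

4.87e+02


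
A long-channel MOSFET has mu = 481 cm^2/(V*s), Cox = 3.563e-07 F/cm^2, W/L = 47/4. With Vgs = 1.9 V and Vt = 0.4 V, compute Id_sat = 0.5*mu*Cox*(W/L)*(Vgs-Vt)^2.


Step 1: Overdrive voltage Vov = Vgs - Vt = 1.9 - 0.4 = 1.5 V
Step 2: W/L = 47/4 = 11.75
Step 3: Id = 0.5 * 481 * 3.563e-07 * 11.75 * 1.5^2
Step 4: Id = 2.27e-03 A

2.27e-03


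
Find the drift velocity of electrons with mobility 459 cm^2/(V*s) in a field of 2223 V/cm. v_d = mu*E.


Step 1: v_d = mu * E
Step 2: v_d = 459 * 2223 = 1020357
Step 3: v_d = 1.02e+06 cm/s

1.02e+06


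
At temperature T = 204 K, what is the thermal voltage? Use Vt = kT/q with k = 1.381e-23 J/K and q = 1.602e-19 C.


Step 1: kT = 1.381e-23 * 204 = 2.81724e-21 J
Step 2: Vt = kT/q = 2.81724e-21 / 1.602e-19
Step 3: Vt = 0.01759 V

0.01759


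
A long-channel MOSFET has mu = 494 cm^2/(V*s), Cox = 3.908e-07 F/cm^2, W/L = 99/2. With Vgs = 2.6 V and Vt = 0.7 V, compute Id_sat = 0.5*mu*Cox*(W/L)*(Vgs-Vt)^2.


Step 1: Overdrive voltage Vov = Vgs - Vt = 2.6 - 0.7 = 1.9 V
Step 2: W/L = 99/2 = 49.5
Step 3: Id = 0.5 * 494 * 3.908e-07 * 49.5 * 1.9^2
Step 4: Id = 1.72e-02 A

1.72e-02


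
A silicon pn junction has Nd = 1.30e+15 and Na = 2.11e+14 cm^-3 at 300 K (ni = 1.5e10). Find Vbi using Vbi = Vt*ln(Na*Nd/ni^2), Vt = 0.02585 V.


Step 1: Compute Na*Nd/ni^2 = 2.11e+14 * 1.30e+15 / (1.5e10)^2 = 1.2191e+09
Step 2: ln(1.2191e+09) = 20.9214
Step 3: Vbi = 0.02585 * 20.9214 = 0.541 V

0.541


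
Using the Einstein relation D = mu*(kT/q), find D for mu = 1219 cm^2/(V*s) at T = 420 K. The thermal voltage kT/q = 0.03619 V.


Step 1: D = mu * (kT/q)
Step 2: D = 1219 * 0.03619
Step 3: D = 44.12 cm^2/s

44.12


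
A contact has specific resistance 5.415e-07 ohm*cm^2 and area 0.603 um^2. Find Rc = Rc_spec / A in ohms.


Step 1: Convert area to cm^2: 0.603 um^2 = 6.0300e-09 cm^2
Step 2: Rc = Rc_spec / A = 5.415e-07 / 6.0300e-09
Step 3: Rc = 8.98e+01 ohms

8.98e+01


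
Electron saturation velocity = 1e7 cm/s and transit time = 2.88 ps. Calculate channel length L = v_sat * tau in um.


Step 1: tau in seconds = 2.88 ps * 1e-12 = 2.8800e-12 s
Step 2: L = v_sat * tau = 1e7 * 2.8800e-12 = 2.8800e-05 cm
Step 3: L in um = 2.8800e-05 * 1e4 = 0.288 um

0.288


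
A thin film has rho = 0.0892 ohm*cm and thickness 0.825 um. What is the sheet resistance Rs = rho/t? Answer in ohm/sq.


Step 1: Convert thickness to cm: t = 0.825 um = 8.2500e-05 cm
Step 2: Rs = rho / t = 0.0892 / 8.2500e-05
Step 3: Rs = 1081.2 ohm/sq

1081.2


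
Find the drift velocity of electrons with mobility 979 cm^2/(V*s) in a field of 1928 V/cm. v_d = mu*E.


Step 1: v_d = mu * E
Step 2: v_d = 979 * 1928 = 1887512
Step 3: v_d = 1.89e+06 cm/s

1.89e+06


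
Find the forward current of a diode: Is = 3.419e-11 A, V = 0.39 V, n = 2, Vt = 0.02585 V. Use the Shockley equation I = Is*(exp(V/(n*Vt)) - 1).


Step 1: V/(n*Vt) = 0.39/(2*0.02585) = 7.5435
Step 2: exp(7.5435) = 1.8884e+03
Step 3: I = 3.419e-11 * (1.8884e+03 - 1) = 6.45e-08 A

6.45e-08


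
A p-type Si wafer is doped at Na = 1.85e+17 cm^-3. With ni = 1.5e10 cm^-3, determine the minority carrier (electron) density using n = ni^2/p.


Step 1: Majority hole concentration p ≈ Na = 1.85e+17 cm^-3
Step 2: n = ni^2 / Na = (1.5e10)^2 / 1.85e+17
Step 3: n = 1.22e+03 cm^-3

1.22e+03


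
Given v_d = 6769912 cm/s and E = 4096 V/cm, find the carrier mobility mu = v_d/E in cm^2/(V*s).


Step 1: mu = v_d / E
Step 2: mu = 6769912 / 4096
Step 3: mu = 1652.81 cm^2/(V*s)

1652.81


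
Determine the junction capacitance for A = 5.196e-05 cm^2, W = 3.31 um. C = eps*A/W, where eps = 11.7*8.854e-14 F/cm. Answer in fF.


Step 1: eps_Si = 11.7 * 8.854e-14 = 1.035918e-12 F/cm
Step 2: W in cm = 3.31 * 1e-4 = 3.31e-04 cm
Step 3: C = 1.035918e-12 * 5.196e-05 / 3.31e-04 = 1.626172e-13 F
Step 4: C = 162.62 fF

162.62


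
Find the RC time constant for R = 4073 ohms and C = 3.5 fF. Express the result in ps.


Step 1: tau = R * C
Step 2: tau = 4073 * 3.5 fF = 4073 * 3.5e-15 F
Step 3: tau = 1.42555e-11 s = 14.2555 ps

14.2555


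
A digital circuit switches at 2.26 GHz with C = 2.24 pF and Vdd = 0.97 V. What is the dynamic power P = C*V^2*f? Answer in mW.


Step 1: V^2 = 0.97^2 = 0.9409 V^2
Step 2: P = C*V^2*f = 2.24e-12 F * 0.9409 * 2.26e9 Hz
Step 3: P = 4.76321216e-03 W
Step 4: P = 4.763 mW

4.763


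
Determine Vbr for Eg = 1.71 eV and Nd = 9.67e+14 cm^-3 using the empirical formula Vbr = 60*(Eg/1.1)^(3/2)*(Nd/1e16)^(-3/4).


Step 1: Eg/1.1 = 1.71/1.1 = 1.554545
Step 2: (Eg/1.1)^1.5 = 1.554545^1.5 = 1.938228
Step 3: (Nd/1e16)^(-0.75) = (0.0967)^(-0.75) = 5.766737
Step 4: Vbr = 60 * 1.938228 * 5.766737 = 670.6 V

670.6


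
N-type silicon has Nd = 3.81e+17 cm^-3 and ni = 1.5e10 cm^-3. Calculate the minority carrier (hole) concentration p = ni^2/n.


Step 1: Since Nd >> ni, n ≈ Nd = 3.81e+17 cm^-3
Step 2: p = ni^2 / n = (1.5e10)^2 / 3.81e+17
Step 3: p = 2.25e20 / 3.81e+17 = 5.91e+02 cm^-3

5.91e+02


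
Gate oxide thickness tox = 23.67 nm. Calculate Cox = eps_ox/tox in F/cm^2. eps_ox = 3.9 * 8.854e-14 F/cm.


Step 1: eps_ox = 3.9 * 8.854e-14 = 3.45306e-13 F/cm
Step 2: tox in cm = 23.67 nm * 1e-7 = 2.3670e-06 cm
Step 3: Cox = 3.45306e-13 / 2.3670e-06 = 1.46e-07 F/cm^2

1.46e-07
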